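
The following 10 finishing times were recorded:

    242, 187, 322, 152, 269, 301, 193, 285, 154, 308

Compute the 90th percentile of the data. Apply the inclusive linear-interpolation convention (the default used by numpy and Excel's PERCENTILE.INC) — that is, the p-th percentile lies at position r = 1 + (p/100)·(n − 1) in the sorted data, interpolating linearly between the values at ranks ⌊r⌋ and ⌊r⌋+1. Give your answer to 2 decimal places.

309.40

Sorted: 152, 154, 187, 193, 242, 269, 285, 301, 308, 322.
n = 10.
r = 1 + (90/100)·(10 − 1) = 1 + 8.1 = 9.1.
Rank 9 is 308 and rank 10 is 322.
Interpolate: 308 + 0.1·(322 − 308) = 308 + 0.1·14 = 309.4.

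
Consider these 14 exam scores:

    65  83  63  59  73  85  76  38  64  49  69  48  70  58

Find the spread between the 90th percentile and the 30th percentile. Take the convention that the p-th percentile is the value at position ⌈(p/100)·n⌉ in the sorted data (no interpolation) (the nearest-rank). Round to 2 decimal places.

Sorted: 38, 48, 49, 58, 59, 63, 64, 65, 69, 70, 73, 76, 83, 85.
n = 14.
P30: rank ⌈30/100·14⌉ = 5 → 59.
P90: rank ⌈90/100·14⌉ = 13 → 83.
Difference: 83 − 59 = 24.

24.00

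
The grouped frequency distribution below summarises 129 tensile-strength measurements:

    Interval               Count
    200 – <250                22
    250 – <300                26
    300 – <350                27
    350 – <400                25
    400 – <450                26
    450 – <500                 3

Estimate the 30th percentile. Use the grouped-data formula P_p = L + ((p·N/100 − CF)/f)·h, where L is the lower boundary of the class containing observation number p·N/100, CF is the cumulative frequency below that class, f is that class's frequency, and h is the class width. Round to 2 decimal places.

N = 129; target position k = 30/100 · 129 = 38.7.
Cumulative frequencies: 22, 48, 75, 100, 126, 129.
Observation 38.7 falls in the class 250 – <300.
L = 250, CF = 22, f = 26, h = 50.
P30 = 250 + ((38.7 − 22)/26)·50 = 250 + 32.1154 = 282.115.

282.12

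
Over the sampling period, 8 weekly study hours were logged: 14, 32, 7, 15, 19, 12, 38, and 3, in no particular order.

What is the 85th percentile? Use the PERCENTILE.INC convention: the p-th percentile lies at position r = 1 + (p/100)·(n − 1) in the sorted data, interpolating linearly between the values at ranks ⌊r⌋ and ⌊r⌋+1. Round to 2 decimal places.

31.35

Sorted: 3, 7, 12, 14, 15, 19, 32, 38.
n = 8.
r = 1 + (85/100)·(8 − 1) = 1 + 5.95 = 6.95.
Rank 6 is 19 and rank 7 is 32.
Interpolate: 19 + 0.95·(32 − 19) = 19 + 0.95·13 = 31.35.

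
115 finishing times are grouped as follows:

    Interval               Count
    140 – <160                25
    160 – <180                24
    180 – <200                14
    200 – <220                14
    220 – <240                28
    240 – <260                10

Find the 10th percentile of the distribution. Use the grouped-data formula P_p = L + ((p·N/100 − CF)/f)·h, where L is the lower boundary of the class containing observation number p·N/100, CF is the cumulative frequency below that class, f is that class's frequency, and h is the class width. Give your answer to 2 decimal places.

149.20

N = 115; target position k = 10/100 · 115 = 11.5.
Cumulative frequencies: 25, 49, 63, 77, 105, 115.
Observation 11.5 falls in the class 140 – <160.
L = 140, CF = 0, f = 25, h = 20.
P10 = 140 + ((11.5 − 0)/25)·20 = 140 + 9.2 = 149.2.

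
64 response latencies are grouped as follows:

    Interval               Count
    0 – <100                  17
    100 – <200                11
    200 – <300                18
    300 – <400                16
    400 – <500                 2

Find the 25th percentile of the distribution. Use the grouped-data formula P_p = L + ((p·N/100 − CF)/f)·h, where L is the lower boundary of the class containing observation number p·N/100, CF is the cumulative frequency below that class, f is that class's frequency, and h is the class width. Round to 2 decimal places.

94.12

N = 64; target position k = 25/100 · 64 = 16.
Cumulative frequencies: 17, 28, 46, 62, 64.
Observation 16 falls in the class 0 – <100.
L = 0, CF = 0, f = 17, h = 100.
P25 = 0 + ((16 − 0)/17)·100 = 0 + 94.1176 = 94.1176.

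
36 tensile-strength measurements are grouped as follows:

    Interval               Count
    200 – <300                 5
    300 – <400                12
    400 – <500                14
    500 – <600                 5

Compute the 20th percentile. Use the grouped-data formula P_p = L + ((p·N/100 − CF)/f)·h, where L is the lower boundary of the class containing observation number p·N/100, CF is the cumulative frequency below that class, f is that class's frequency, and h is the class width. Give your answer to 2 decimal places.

318.33

N = 36; target position k = 20/100 · 36 = 7.2.
Cumulative frequencies: 5, 17, 31, 36.
Observation 7.2 falls in the class 300 – <400.
L = 300, CF = 5, f = 12, h = 100.
P20 = 300 + ((7.2 − 5)/12)·100 = 300 + 18.3333 = 318.333.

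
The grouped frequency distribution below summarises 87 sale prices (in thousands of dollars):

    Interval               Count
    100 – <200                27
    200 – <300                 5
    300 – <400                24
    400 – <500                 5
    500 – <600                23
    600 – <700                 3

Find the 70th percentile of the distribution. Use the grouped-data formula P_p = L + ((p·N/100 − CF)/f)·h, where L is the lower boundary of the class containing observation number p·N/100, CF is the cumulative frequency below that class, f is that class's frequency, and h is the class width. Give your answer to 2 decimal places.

N = 87; target position k = 70/100 · 87 = 60.9.
Cumulative frequencies: 27, 32, 56, 61, 84, 87.
Observation 60.9 falls in the class 400 – <500.
L = 400, CF = 56, f = 5, h = 100.
P70 = 400 + ((60.9 − 56)/5)·100 = 400 + 98 = 498.

498.00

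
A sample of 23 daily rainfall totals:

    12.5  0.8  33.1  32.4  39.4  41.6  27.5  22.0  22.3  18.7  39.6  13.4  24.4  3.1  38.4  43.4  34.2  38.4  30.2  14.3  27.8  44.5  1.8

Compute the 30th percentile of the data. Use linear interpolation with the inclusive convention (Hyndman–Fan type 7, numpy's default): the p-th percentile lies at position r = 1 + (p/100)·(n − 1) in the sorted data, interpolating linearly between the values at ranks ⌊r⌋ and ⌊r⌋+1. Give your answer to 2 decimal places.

Sorted: 0.8, 1.8, 3.1, 12.5, 13.4, 14.3, 18.7, 22.0, 22.3, 24.4, 27.5, 27.8, 30.2, 32.4, 33.1, 34.2, 38.4, 38.4, 39.4, 39.6, 41.6, 43.4, 44.5.
n = 23.
r = 1 + (30/100)·(23 − 1) = 1 + 6.6 = 7.6.
Rank 7 is 18.7 and rank 8 is 22.0.
Interpolate: 18.7 + 0.6·(22.0 − 18.7) = 18.7 + 0.6·3.3 = 20.68.

20.68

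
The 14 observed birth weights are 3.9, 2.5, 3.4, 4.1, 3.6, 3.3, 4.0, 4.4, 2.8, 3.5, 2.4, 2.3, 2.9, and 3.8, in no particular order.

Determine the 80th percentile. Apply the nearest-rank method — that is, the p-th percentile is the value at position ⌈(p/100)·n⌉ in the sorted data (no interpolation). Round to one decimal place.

4.0

Sorted: 2.3, 2.4, 2.5, 2.8, 2.9, 3.3, 3.4, 3.5, 3.6, 3.8, 3.9, 4.0, 4.1, 4.4.
n = 14.
Position = ⌈80/100 · 14⌉ = ⌈11.2⌉ = 12.
The value at rank 12 is 4.0.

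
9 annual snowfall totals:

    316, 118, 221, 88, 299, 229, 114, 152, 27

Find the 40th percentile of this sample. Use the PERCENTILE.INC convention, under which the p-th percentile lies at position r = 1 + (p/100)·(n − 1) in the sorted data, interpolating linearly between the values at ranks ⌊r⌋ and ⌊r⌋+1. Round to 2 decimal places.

Sorted: 27, 88, 114, 118, 152, 221, 229, 299, 316.
n = 9.
r = 1 + (40/100)·(9 − 1) = 1 + 3.2 = 4.2.
Rank 4 is 118 and rank 5 is 152.
Interpolate: 118 + 0.2·(152 − 118) = 118 + 0.2·34 = 124.8.

124.80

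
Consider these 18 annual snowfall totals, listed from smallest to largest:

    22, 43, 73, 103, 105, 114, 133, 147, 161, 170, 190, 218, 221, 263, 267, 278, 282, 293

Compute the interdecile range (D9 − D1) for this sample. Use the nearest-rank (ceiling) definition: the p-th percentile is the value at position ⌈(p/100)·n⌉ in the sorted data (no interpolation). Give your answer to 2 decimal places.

239.00

n = 18.
P10: rank ⌈10/100·18⌉ = 2 → 43.
P90: rank ⌈90/100·18⌉ = 17 → 282.
Difference: 282 − 43 = 239.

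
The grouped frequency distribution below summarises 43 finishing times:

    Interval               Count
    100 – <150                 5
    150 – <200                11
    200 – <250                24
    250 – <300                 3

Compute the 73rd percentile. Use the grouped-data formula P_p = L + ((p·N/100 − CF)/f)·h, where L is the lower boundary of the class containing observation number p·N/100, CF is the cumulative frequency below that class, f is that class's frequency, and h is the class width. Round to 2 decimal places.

232.06

N = 43; target position k = 73/100 · 43 = 31.39.
Cumulative frequencies: 5, 16, 40, 43.
Observation 31.39 falls in the class 200 – <250.
L = 200, CF = 16, f = 24, h = 50.
P73 = 200 + ((31.39 − 16)/24)·50 = 200 + 32.0625 = 232.062.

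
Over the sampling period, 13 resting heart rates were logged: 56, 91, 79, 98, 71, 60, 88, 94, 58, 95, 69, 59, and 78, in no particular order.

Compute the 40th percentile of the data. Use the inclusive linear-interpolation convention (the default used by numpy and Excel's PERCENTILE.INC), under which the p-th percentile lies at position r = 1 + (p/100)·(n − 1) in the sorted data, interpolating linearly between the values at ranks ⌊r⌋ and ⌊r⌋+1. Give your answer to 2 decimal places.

70.60

Sorted: 56, 58, 59, 60, 69, 71, 78, 79, 88, 91, 94, 95, 98.
n = 13.
r = 1 + (40/100)·(13 − 1) = 1 + 4.8 = 5.8.
Rank 5 is 69 and rank 6 is 71.
Interpolate: 69 + 0.8·(71 − 69) = 69 + 0.8·2 = 70.6.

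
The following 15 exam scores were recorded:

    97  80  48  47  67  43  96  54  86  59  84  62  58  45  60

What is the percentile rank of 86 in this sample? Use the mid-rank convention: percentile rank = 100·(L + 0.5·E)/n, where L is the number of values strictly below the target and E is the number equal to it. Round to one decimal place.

Sorted: 43, 45, 47, 48, 54, 58, 59, 60, 62, 67, 80, 84, 86, 96, 97.
Count below 86: L = 12; count equal: E = 1; n = 15.
Percentile rank = 100·(12 + 0.5·1)/15 = 100·12.5/15 = 83.33.

83.3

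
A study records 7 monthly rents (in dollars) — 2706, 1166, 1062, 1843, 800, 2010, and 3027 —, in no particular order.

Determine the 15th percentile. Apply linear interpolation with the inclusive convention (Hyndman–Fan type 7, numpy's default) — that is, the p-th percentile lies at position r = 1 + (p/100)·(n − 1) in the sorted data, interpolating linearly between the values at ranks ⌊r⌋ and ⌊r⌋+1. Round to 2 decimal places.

Sorted: 800, 1062, 1166, 1843, 2010, 2706, 3027.
n = 7.
r = 1 + (15/100)·(7 − 1) = 1 + 0.9 = 1.9.
Rank 1 is 800 and rank 2 is 1062.
Interpolate: 800 + 0.9·(1062 − 800) = 800 + 0.9·262 = 1035.8.

1035.80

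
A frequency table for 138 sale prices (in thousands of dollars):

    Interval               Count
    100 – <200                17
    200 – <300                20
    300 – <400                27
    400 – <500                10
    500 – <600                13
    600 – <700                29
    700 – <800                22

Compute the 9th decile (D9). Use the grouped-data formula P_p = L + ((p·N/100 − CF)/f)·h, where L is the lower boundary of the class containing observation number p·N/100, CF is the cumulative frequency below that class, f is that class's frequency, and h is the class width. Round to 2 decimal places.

737.27

N = 138; target position k = 90/100 · 138 = 124.2.
Cumulative frequencies: 17, 37, 64, 74, 87, 116, 138.
Observation 124.2 falls in the class 700 – <800.
L = 700, CF = 116, f = 22, h = 100.
P90 = 700 + ((124.2 − 116)/22)·100 = 700 + 37.2727 = 737.273.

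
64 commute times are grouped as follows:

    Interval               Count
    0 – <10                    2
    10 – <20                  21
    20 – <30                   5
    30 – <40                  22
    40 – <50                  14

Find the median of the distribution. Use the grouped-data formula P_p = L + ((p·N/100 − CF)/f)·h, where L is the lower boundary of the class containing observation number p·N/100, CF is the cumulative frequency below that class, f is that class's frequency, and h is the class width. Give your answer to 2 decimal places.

31.82

N = 64; target position k = 50/100 · 64 = 32.
Cumulative frequencies: 2, 23, 28, 50, 64.
Observation 32 falls in the class 30 – <40.
L = 30, CF = 28, f = 22, h = 10.
P50 = 30 + ((32 − 28)/22)·10 = 30 + 1.81818 = 31.8182.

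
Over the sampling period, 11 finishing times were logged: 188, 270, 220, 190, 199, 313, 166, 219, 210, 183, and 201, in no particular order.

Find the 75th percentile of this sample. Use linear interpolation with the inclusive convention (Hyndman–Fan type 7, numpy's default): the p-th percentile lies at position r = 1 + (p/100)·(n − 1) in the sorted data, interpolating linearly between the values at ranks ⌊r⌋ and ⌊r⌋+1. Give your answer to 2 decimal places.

219.50

Sorted: 166, 183, 188, 190, 199, 201, 210, 219, 220, 270, 313.
n = 11.
r = 1 + (75/100)·(11 − 1) = 1 + 7.5 = 8.5.
Rank 8 is 219 and rank 9 is 220.
Interpolate: 219 + 0.5·(220 − 219) = 219 + 0.5·1 = 219.5.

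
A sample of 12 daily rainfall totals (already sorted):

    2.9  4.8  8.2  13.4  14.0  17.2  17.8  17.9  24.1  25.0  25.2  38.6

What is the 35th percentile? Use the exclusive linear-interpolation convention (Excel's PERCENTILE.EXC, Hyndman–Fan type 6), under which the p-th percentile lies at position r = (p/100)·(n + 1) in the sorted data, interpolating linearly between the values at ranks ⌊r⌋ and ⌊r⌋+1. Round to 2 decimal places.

13.73

n = 12.
r = (35/100)·(12 + 1) = 4.55.
Rank 4 is 13.4 and rank 5 is 14.0.
Interpolate: 13.4 + 0.55·(14.0 − 13.4) = 13.4 + 0.55·0.6 = 13.73.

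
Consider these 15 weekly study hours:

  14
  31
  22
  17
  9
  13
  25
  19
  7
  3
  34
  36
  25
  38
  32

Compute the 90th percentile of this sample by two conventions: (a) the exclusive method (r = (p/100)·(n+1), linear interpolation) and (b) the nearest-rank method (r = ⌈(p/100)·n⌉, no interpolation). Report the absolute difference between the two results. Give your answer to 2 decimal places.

0.80

Sorted: 3, 7, 9, 13, 14, 17, 19, 22, 25, 25, 31, 32, 34, 36, 38.
n = 15.
(a) r = 14.4; between ranks 14 (36) and 15 (38): 36.8.
(b) the nearest-rank method: rank 14 → 36.
|36.8 − 36| = 0.8.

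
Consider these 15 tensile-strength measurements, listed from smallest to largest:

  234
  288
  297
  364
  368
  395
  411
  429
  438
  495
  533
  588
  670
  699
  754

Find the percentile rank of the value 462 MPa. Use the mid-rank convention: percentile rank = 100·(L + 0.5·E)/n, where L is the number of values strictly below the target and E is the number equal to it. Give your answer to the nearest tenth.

60.0

Count below 462: L = 9; count equal: E = 0; n = 15.
Percentile rank = 100·(9 + 0.5·0)/15 = 100·9/15 = 60.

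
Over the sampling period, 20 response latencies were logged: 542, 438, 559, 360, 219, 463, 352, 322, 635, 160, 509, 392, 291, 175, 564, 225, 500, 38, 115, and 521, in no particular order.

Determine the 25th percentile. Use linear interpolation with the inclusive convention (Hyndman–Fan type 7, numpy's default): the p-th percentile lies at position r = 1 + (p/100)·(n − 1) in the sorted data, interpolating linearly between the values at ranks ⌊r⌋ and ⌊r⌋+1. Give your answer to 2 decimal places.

Sorted: 38, 115, 160, 175, 219, 225, 291, 322, 352, 360, 392, 438, 463, 500, 509, 521, 542, 559, 564, 635.
n = 20.
r = 1 + (25/100)·(20 − 1) = 1 + 4.75 = 5.75.
Rank 5 is 219 and rank 6 is 225.
Interpolate: 219 + 0.75·(225 − 219) = 219 + 0.75·6 = 223.5.

223.50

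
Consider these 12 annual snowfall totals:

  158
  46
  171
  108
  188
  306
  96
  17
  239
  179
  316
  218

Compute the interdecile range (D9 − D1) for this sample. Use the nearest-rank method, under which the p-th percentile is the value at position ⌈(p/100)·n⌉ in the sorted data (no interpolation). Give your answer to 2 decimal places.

Sorted: 17, 46, 96, 108, 158, 171, 179, 188, 218, 239, 306, 316.
n = 12.
P10: rank ⌈10/100·12⌉ = 2 → 46.
P90: rank ⌈90/100·12⌉ = 11 → 306.
Difference: 306 − 46 = 260.

260.00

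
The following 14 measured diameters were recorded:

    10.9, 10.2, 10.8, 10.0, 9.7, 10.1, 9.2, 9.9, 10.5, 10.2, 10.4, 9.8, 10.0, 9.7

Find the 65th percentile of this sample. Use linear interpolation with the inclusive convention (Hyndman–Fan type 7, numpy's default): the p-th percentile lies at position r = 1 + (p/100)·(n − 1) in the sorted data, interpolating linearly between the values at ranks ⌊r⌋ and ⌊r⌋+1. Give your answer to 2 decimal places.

10.20

Sorted: 9.2, 9.7, 9.7, 9.8, 9.9, 10.0, 10.0, 10.1, 10.2, 10.2, 10.4, 10.5, 10.8, 10.9.
n = 14.
r = 1 + (65/100)·(14 − 1) = 1 + 8.45 = 9.45.
Rank 9 is 10.2 and rank 10 is 10.2.
Interpolate: 10.2 + 0.45·(10.2 − 10.2) = 10.2 + 0.45·0 = 10.2.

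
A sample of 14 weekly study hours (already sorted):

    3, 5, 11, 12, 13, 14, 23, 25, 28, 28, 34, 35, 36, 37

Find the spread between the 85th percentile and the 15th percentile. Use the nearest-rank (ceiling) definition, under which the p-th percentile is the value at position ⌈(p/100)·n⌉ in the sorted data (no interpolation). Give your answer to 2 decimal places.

n = 14.
P15: rank ⌈15/100·14⌉ = 3 → 11.
P85: rank ⌈85/100·14⌉ = 12 → 35.
Difference: 35 − 11 = 24.

24.00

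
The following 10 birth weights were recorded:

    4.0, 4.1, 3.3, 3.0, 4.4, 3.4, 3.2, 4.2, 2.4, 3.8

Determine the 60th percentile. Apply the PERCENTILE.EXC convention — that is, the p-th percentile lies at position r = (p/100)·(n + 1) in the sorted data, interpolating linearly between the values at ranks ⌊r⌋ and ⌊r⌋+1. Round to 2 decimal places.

3.92

Sorted: 2.4, 3.0, 3.2, 3.3, 3.4, 3.8, 4.0, 4.1, 4.2, 4.4.
n = 10.
r = (60/100)·(10 + 1) = 6.6.
Rank 6 is 3.8 and rank 7 is 4.0.
Interpolate: 3.8 + 0.6·(4.0 − 3.8) = 3.8 + 0.6·0.2 = 3.92.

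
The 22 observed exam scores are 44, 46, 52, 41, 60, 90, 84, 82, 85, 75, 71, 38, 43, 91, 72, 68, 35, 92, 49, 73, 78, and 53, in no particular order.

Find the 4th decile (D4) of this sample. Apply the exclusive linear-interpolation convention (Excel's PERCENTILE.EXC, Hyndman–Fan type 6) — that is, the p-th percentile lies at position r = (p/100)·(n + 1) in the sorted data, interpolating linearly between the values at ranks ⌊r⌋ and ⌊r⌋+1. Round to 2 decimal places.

Sorted: 35, 38, 41, 43, 44, 46, 49, 52, 53, 60, 68, 71, 72, 73, 75, 78, 82, 84, 85, 90, 91, 92.
n = 22.
r = (40/100)·(22 + 1) = 9.2.
Rank 9 is 53 and rank 10 is 60.
Interpolate: 53 + 0.2·(60 − 53) = 53 + 0.2·7 = 54.4.

54.40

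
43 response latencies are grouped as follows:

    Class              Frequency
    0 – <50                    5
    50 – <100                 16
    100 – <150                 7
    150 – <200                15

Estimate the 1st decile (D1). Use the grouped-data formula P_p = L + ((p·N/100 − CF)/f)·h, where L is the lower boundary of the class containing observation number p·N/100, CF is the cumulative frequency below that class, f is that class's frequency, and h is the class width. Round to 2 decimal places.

43.00

N = 43; target position k = 10/100 · 43 = 4.3.
Cumulative frequencies: 5, 21, 28, 43.
Observation 4.3 falls in the class 0 – <50.
L = 0, CF = 0, f = 5, h = 50.
P10 = 0 + ((4.3 − 0)/5)·50 = 0 + 43 = 43.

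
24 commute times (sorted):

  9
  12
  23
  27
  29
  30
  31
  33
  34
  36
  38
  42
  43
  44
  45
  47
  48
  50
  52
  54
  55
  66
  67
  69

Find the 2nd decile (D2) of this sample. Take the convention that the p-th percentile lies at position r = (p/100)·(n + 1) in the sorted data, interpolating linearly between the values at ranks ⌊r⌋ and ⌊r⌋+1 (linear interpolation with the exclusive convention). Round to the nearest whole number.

29

n = 24.
r = (20/100)·(24 + 1) = 5.
r is an integer, so P20 is the value at rank 5: 29.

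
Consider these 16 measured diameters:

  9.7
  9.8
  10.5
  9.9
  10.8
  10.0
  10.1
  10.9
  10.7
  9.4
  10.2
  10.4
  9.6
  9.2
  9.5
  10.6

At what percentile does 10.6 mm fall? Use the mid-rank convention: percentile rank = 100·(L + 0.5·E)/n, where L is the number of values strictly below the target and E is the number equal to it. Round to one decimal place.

78.1

Sorted: 9.2, 9.4, 9.5, 9.6, 9.7, 9.8, 9.9, 10.0, 10.1, 10.2, 10.4, 10.5, 10.6, 10.7, 10.8, 10.9.
Count below 10.6: L = 12; count equal: E = 1; n = 16.
Percentile rank = 100·(12 + 0.5·1)/16 = 100·12.5/16 = 78.12.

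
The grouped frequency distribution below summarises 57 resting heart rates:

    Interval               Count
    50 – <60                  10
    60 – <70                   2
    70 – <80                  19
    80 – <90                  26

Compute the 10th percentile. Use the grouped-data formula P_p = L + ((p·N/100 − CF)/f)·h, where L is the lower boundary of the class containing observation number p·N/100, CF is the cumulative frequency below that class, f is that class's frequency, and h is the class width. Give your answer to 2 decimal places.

N = 57; target position k = 10/100 · 57 = 5.7.
Cumulative frequencies: 10, 12, 31, 57.
Observation 5.7 falls in the class 50 – <60.
L = 50, CF = 0, f = 10, h = 10.
P10 = 50 + ((5.7 − 0)/10)·10 = 50 + 5.7 = 55.7.

55.70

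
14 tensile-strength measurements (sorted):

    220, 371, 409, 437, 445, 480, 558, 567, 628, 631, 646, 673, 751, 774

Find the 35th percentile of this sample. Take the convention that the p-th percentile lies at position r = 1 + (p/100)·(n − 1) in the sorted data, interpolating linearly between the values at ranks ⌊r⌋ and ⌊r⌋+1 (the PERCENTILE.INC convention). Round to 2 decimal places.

464.25

n = 14.
r = 1 + (35/100)·(14 − 1) = 1 + 4.55 = 5.55.
Rank 5 is 445 and rank 6 is 480.
Interpolate: 445 + 0.55·(480 − 445) = 445 + 0.55·35 = 464.25.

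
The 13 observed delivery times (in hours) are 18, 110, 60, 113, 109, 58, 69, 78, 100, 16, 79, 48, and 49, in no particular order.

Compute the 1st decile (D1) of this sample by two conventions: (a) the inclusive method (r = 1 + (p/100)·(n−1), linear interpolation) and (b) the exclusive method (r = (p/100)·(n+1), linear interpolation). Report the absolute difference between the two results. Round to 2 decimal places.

7.20

Sorted: 16, 18, 48, 49, 58, 60, 69, 78, 79, 100, 109, 110, 113.
n = 13.
(a) r = 2.2; between ranks 2 (18) and 3 (48): 24.
(b) r = 1.4; between ranks 1 (16) and 2 (18): 16.8.
|24 − 16.8| = 7.2.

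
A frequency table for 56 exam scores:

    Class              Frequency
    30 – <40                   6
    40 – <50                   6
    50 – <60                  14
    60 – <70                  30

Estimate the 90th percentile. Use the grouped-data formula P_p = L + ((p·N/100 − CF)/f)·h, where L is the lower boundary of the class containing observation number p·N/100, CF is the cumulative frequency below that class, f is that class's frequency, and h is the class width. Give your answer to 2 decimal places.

N = 56; target position k = 90/100 · 56 = 50.4.
Cumulative frequencies: 6, 12, 26, 56.
Observation 50.4 falls in the class 60 – <70.
L = 60, CF = 26, f = 30, h = 10.
P90 = 60 + ((50.4 − 26)/30)·10 = 60 + 8.13333 = 68.1333.

68.13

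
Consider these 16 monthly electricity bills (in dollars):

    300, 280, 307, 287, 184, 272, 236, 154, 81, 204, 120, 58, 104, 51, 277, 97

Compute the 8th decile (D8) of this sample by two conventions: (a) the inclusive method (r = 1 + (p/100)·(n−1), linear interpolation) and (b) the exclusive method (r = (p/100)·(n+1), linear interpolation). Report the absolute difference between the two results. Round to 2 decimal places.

Sorted: 51, 58, 81, 97, 104, 120, 154, 184, 204, 236, 272, 277, 280, 287, 300, 307.
n = 16.
(a) r = 13 → value at rank 13 = 280.
(b) r = 13.6; between ranks 13 (280) and 14 (287): 284.2.
|280 − 284.2| = 4.2.

4.20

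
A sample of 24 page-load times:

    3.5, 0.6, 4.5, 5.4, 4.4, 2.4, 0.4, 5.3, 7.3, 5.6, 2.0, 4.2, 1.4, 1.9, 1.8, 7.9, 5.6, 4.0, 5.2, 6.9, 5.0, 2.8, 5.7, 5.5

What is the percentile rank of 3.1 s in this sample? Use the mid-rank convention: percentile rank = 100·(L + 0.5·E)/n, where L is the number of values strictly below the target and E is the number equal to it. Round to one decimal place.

Sorted: 0.4, 0.6, 1.4, 1.8, 1.9, 2.0, 2.4, 2.8, 3.5, 4.0, 4.2, 4.4, 4.5, 5.0, 5.2, 5.3, 5.4, 5.5, 5.6, 5.6, 5.7, 6.9, 7.3, 7.9.
Count below 3.1: L = 8; count equal: E = 0; n = 24.
Percentile rank = 100·(8 + 0.5·0)/24 = 100·8/24 = 33.33.

33.3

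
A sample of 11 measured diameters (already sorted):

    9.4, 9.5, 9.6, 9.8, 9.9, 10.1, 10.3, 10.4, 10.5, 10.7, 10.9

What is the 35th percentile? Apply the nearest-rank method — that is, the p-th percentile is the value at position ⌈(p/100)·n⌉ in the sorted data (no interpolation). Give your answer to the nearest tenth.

9.8

n = 11.
Position = ⌈35/100 · 11⌉ = ⌈3.85⌉ = 4.
The value at rank 4 is 9.8.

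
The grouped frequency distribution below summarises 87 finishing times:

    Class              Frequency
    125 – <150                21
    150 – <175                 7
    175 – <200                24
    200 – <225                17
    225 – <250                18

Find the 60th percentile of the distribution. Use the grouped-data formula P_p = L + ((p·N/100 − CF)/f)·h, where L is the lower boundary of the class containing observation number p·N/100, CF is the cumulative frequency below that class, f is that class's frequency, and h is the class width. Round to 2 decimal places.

N = 87; target position k = 60/100 · 87 = 52.2.
Cumulative frequencies: 21, 28, 52, 69, 87.
Observation 52.2 falls in the class 200 – <225.
L = 200, CF = 52, f = 17, h = 25.
P60 = 200 + ((52.2 − 52)/17)·25 = 200 + 0.294118 = 200.294.

200.29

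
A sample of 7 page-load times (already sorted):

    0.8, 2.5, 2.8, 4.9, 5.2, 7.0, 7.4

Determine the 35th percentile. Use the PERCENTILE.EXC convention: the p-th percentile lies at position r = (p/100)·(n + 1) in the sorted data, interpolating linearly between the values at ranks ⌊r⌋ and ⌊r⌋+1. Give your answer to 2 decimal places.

n = 7.
r = (35/100)·(7 + 1) = 2.8.
Rank 2 is 2.5 and rank 3 is 2.8.
Interpolate: 2.5 + 0.8·(2.8 − 2.5) = 2.5 + 0.8·0.3 = 2.74.

2.74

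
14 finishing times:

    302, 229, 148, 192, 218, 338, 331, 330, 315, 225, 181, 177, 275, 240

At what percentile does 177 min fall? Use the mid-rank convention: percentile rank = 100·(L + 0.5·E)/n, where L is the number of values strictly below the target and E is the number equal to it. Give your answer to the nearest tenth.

Sorted: 148, 177, 181, 192, 218, 225, 229, 240, 275, 302, 315, 330, 331, 338.
Count below 177: L = 1; count equal: E = 1; n = 14.
Percentile rank = 100·(1 + 0.5·1)/14 = 100·1.5/14 = 10.71.

10.7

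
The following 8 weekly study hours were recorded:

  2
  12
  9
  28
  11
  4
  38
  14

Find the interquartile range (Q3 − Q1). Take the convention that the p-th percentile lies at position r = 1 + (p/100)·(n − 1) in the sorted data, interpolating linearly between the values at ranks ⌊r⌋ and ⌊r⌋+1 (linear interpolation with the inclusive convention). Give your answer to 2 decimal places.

Sorted: 2, 4, 9, 11, 12, 14, 28, 38.
n = 8.
P25: r = 2.75; ranks 2–3 are 4, 9; interpolating gives 7.75.
P75: r = 6.25; ranks 6–7 are 14, 28; interpolating gives 17.5.
Difference: 17.5 − 7.75 = 9.75.

9.75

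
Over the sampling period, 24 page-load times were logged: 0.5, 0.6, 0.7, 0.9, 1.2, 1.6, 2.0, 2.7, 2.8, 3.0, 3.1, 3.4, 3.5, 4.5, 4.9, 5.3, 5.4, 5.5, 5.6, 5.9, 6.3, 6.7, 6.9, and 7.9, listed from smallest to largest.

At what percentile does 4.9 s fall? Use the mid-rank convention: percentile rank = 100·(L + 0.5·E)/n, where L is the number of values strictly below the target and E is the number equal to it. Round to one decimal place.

Count below 4.9: L = 14; count equal: E = 1; n = 24.
Percentile rank = 100·(14 + 0.5·1)/24 = 100·14.5/24 = 60.42.

60.4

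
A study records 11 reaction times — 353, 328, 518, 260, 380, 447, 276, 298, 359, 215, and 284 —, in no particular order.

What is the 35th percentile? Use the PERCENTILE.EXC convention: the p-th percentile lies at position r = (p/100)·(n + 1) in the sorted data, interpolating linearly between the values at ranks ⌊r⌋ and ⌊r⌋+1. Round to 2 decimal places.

Sorted: 215, 260, 276, 284, 298, 328, 353, 359, 380, 447, 518.
n = 11.
r = (35/100)·(11 + 1) = 4.2.
Rank 4 is 284 and rank 5 is 298.
Interpolate: 284 + 0.2·(298 − 284) = 284 + 0.2·14 = 286.8.

286.80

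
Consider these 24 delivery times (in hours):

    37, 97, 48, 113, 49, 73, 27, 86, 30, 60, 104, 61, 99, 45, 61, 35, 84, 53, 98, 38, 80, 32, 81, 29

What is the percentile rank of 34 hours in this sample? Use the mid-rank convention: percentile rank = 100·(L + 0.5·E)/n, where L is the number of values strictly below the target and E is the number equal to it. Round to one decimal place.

16.7

Sorted: 27, 29, 30, 32, 35, 37, 38, 45, 48, 49, 53, 60, 61, 61, 73, 80, 81, 84, 86, 97, 98, 99, 104, 113.
Count below 34: L = 4; count equal: E = 0; n = 24.
Percentile rank = 100·(4 + 0.5·0)/24 = 100·4/24 = 16.67.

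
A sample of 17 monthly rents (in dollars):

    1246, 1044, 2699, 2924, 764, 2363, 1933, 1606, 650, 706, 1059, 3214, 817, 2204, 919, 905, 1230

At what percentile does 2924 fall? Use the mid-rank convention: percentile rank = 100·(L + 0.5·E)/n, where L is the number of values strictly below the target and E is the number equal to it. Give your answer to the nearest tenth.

Sorted: 650, 706, 764, 817, 905, 919, 1044, 1059, 1230, 1246, 1606, 1933, 2204, 2363, 2699, 2924, 3214.
Count below 2924: L = 15; count equal: E = 1; n = 17.
Percentile rank = 100·(15 + 0.5·1)/17 = 100·15.5/17 = 91.18.

91.2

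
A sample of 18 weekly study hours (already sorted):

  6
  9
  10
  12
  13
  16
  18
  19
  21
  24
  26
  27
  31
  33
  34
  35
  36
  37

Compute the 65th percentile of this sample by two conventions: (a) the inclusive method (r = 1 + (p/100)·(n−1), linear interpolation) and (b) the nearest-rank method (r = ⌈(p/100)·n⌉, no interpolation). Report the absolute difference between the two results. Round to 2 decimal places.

n = 18.
(a) r = 12.05; between ranks 12 (27) and 13 (31): 27.2.
(b) the nearest-rank method: rank 12 → 27.
|27.2 − 27| = 0.2.

0.20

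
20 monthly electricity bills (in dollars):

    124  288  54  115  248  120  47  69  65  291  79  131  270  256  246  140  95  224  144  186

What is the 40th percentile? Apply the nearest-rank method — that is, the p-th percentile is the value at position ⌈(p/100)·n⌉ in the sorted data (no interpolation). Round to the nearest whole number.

120

Sorted: 47, 54, 65, 69, 79, 95, 115, 120, 124, 131, 140, 144, 186, 224, 246, 248, 256, 270, 288, 291.
n = 20.
Position = ⌈40/100 · 20⌉ = ⌈8⌉ = 8.
The value at rank 8 is 120.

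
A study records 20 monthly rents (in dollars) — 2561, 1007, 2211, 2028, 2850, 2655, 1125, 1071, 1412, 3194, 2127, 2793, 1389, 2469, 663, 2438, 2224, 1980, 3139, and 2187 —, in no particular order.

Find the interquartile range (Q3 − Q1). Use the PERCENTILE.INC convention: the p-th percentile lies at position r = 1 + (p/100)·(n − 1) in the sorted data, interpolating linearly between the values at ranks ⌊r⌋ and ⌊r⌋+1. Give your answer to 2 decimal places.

1178.25

Sorted: 663, 1007, 1071, 1125, 1389, 1412, 1980, 2028, 2127, 2187, 2211, 2224, 2438, 2469, 2561, 2655, 2793, 2850, 3139, 3194.
n = 20.
P25: r = 5.75; ranks 5–6 are 1389, 1412; interpolating gives 1406.25.
P75: r = 15.25; ranks 15–16 are 2561, 2655; interpolating gives 2584.5.
Difference: 2584.5 − 1406.25 = 1178.25.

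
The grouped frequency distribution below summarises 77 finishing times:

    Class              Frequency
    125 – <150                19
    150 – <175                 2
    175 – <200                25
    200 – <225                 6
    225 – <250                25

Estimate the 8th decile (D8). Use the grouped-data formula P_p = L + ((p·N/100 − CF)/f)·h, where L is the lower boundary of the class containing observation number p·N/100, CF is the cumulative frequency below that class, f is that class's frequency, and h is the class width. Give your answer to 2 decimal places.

234.60

N = 77; target position k = 80/100 · 77 = 61.6.
Cumulative frequencies: 19, 21, 46, 52, 77.
Observation 61.6 falls in the class 225 – <250.
L = 225, CF = 52, f = 25, h = 25.
P80 = 225 + ((61.6 − 52)/25)·25 = 225 + 9.6 = 234.6.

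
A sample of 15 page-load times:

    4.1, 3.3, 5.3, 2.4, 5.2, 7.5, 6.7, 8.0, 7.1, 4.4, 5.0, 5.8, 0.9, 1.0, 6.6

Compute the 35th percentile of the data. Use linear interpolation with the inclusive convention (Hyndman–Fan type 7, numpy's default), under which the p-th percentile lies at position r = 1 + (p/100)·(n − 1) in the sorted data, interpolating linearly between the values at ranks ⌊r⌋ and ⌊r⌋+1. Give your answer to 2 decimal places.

Sorted: 0.9, 1.0, 2.4, 3.3, 4.1, 4.4, 5.0, 5.2, 5.3, 5.8, 6.6, 6.7, 7.1, 7.5, 8.0.
n = 15.
r = 1 + (35/100)·(15 − 1) = 1 + 4.9 = 5.9.
Rank 5 is 4.1 and rank 6 is 4.4.
Interpolate: 4.1 + 0.9·(4.4 − 4.1) = 4.1 + 0.9·0.3 = 4.37.

4.37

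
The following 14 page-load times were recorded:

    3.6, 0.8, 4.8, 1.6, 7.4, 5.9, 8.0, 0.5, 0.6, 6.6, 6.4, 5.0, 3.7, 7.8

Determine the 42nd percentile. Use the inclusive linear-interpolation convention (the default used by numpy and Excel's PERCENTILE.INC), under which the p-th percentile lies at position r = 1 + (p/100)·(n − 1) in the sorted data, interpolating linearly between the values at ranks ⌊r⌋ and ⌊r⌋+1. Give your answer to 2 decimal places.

4.21

Sorted: 0.5, 0.6, 0.8, 1.6, 3.6, 3.7, 4.8, 5.0, 5.9, 6.4, 6.6, 7.4, 7.8, 8.0.
n = 14.
r = 1 + (42/100)·(14 − 1) = 1 + 5.46 = 6.46.
Rank 6 is 3.7 and rank 7 is 4.8.
Interpolate: 3.7 + 0.46·(4.8 − 3.7) = 3.7 + 0.46·1.1 = 4.206.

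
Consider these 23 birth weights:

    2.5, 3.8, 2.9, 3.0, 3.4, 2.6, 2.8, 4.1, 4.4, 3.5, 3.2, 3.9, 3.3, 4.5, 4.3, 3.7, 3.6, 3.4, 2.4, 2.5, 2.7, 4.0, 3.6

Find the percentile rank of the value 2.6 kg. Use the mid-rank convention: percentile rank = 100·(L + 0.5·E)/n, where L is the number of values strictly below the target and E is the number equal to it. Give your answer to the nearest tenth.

15.2

Sorted: 2.4, 2.5, 2.5, 2.6, 2.7, 2.8, 2.9, 3.0, 3.2, 3.3, 3.4, 3.4, 3.5, 3.6, 3.6, 3.7, 3.8, 3.9, 4.0, 4.1, 4.3, 4.4, 4.5.
Count below 2.6: L = 3; count equal: E = 1; n = 23.
Percentile rank = 100·(3 + 0.5·1)/23 = 100·3.5/23 = 15.22.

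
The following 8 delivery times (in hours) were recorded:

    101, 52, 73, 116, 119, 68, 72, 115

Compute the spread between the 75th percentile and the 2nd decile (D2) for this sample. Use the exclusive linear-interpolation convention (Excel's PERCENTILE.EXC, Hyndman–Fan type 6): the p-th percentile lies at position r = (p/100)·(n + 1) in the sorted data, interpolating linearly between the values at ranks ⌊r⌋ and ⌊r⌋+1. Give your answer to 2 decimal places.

Sorted: 52, 68, 72, 73, 101, 115, 116, 119.
n = 8.
P20: r = 1.8; ranks 1–2 are 52, 68; interpolating gives 64.8.
P75: r = 6.75; ranks 6–7 are 115, 116; interpolating gives 115.75.
Difference: 115.75 − 64.8 = 50.95.

50.95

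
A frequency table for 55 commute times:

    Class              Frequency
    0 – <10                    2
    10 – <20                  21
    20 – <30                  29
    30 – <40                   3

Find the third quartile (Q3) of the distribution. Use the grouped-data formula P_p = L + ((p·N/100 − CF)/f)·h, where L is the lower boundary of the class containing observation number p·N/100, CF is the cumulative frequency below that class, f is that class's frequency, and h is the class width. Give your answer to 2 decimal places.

26.29

N = 55; target position k = 75/100 · 55 = 41.25.
Cumulative frequencies: 2, 23, 52, 55.
Observation 41.25 falls in the class 20 – <30.
L = 20, CF = 23, f = 29, h = 10.
P75 = 20 + ((41.25 − 23)/29)·10 = 20 + 6.2931 = 26.2931.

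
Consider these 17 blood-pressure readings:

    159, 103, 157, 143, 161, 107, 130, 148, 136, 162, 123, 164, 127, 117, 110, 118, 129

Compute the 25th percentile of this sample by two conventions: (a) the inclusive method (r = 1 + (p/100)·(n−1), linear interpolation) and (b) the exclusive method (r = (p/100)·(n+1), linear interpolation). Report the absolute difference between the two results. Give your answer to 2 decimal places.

Sorted: 103, 107, 110, 117, 118, 123, 127, 129, 130, 136, 143, 148, 157, 159, 161, 162, 164.
n = 17.
(a) r = 5 → value at rank 5 = 118.
(b) r = 4.5; between ranks 4 (117) and 5 (118): 117.5.
|118 − 117.5| = 0.5.

0.50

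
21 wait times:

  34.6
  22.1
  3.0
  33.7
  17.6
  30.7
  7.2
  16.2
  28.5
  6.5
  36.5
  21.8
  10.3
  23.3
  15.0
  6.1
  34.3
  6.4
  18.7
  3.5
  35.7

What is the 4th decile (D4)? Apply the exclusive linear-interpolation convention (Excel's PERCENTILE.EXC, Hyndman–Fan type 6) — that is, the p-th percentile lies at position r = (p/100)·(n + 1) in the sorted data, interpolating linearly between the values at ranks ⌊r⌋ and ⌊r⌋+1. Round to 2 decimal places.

15.96

Sorted: 3.0, 3.5, 6.1, 6.4, 6.5, 7.2, 10.3, 15.0, 16.2, 17.6, 18.7, 21.8, 22.1, 23.3, 28.5, 30.7, 33.7, 34.3, 34.6, 35.7, 36.5.
n = 21.
r = (40/100)·(21 + 1) = 8.8.
Rank 8 is 15.0 and rank 9 is 16.2.
Interpolate: 15.0 + 0.8·(16.2 − 15.0) = 15.0 + 0.8·1.2 = 15.96.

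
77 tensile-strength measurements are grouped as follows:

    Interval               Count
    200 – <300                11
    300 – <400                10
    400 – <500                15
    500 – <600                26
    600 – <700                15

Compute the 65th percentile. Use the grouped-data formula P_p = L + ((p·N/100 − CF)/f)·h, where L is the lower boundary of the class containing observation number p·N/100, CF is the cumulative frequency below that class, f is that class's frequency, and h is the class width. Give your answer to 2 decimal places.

554.04

N = 77; target position k = 65/100 · 77 = 50.05.
Cumulative frequencies: 11, 21, 36, 62, 77.
Observation 50.05 falls in the class 500 – <600.
L = 500, CF = 36, f = 26, h = 100.
P65 = 500 + ((50.05 − 36)/26)·100 = 500 + 54.0385 = 554.038.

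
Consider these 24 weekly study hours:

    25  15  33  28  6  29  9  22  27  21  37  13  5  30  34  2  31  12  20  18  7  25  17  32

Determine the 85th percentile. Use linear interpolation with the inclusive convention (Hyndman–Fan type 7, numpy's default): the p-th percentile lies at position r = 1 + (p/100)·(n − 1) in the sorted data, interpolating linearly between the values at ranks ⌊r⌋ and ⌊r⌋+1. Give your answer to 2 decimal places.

31.55

Sorted: 2, 5, 6, 7, 9, 12, 13, 15, 17, 18, 20, 21, 22, 25, 25, 27, 28, 29, 30, 31, 32, 33, 34, 37.
n = 24.
r = 1 + (85/100)·(24 − 1) = 1 + 19.55 = 20.55.
Rank 20 is 31 and rank 21 is 32.
Interpolate: 31 + 0.55·(32 − 31) = 31 + 0.55·1 = 31.55.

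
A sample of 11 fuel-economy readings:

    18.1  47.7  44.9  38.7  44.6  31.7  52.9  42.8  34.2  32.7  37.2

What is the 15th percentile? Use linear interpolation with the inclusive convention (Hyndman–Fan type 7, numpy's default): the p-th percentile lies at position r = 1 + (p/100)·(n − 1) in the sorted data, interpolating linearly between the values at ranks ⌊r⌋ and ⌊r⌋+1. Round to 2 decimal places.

32.20

Sorted: 18.1, 31.7, 32.7, 34.2, 37.2, 38.7, 42.8, 44.6, 44.9, 47.7, 52.9.
n = 11.
r = 1 + (15/100)·(11 − 1) = 1 + 1.5 = 2.5.
Rank 2 is 31.7 and rank 3 is 32.7.
Interpolate: 31.7 + 0.5·(32.7 − 31.7) = 31.7 + 0.5·1 = 32.2.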